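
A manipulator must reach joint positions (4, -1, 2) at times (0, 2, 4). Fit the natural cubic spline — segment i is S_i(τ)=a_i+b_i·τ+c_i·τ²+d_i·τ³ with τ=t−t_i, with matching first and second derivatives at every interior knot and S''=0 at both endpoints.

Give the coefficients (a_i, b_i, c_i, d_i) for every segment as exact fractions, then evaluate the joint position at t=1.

Δ: Δ0=-5/2, Δ1=3/2
row 1: diag=8, rhs=24; c'=1/4, d'=3
back: M1=3
M: M0=0, M1=3, M2=0
seg 0: a=4, c=M0/2=0, d=(M1−M0)/(6·2)=1/4, b=Δ0−h0·(2M0+M1)/6=-7/2
seg 1: a=-1, c=M1/2=3/2, d=(M2−M1)/(6·2)=-1/4, b=Δ1−h1·(2M1+M2)/6=-1/2
t_q=1 → seg 0, τ=1; S=4+-7/2·τ+0·τ²+1/4·τ³=3/4

  seg 0: a=4 b=-7/2 c=0 d=1/4
  seg 1: a=-1 b=-1/2 c=3/2 d=-1/4
S(1) = 3/4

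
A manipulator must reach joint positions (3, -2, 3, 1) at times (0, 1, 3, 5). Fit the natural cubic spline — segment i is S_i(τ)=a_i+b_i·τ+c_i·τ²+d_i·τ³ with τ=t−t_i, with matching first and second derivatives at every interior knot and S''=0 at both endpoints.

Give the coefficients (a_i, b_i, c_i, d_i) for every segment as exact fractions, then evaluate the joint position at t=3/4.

Δ: Δ0=-5, Δ1=5/2, Δ2=-1
row 1: diag=6, rhs=45; c'=1/3, d'=15/2
row 2: denom=8−2·1/3=22/3; d'=(-21−2·15/2)/(22/3)=-54/11
back: M2=-54/11
back: M1=15/2−1/3·-54/11=201/22
M: M0=0, M1=201/22, M2=-54/11, M3=0
seg 0: a=3, c=M0/2=0, d=(M1−M0)/(6·1)=67/44, b=Δ0−h0·(2M0+M1)/6=-287/44
seg 1: a=-2, c=M1/2=201/44, d=(M2−M1)/(6·2)=-103/88, b=Δ1−h1·(2M1+M2)/6=-43/22
seg 2: a=3, c=M2/2=-27/11, d=(M3−M2)/(6·2)=9/22, b=Δ2−h2·(2M2+M3)/6=25/11
t_q=3/4 → seg 0, τ=3/4; S=3+-287/44·τ+0·τ²+67/44·τ³=-3519/2816

  seg 0: a=3 b=-287/44 c=0 d=67/44
  seg 1: a=-2 b=-43/22 c=201/44 d=-103/88
  seg 2: a=3 b=25/11 c=-27/11 d=9/22
S(3/4) = -3519/2816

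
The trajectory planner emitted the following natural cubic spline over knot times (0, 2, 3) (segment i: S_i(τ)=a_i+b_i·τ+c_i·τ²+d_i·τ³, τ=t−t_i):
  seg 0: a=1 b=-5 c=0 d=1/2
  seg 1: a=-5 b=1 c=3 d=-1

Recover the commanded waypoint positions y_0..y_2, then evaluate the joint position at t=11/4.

y_0 = S_0(0) = a_0 = 1
y_1 = S_1(0) = a_1 = -5
y_2 = S_1(1) = -2
t_q=11/4 is in segment 1 (τ=3/4); S_1(τ)=-191/64

y_0=1 y_1=-5 y_2=-2
S(11/4) = -191/64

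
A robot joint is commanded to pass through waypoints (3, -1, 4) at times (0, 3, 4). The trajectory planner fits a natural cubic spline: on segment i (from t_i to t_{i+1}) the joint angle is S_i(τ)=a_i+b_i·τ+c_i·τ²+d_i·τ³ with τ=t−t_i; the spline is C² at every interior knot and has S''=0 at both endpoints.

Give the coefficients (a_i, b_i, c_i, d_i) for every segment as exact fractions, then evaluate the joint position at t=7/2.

Δ: Δ0=-4/3, Δ1=5
row 1: diag=8, rhs=38; c'=1/8, d'=19/4
back: M1=19/4
M: M0=0, M1=19/4, M2=0
seg 0: a=3, c=M0/2=0, d=(M1−M0)/(6·3)=19/72, b=Δ0−h0·(2M0+M1)/6=-89/24
seg 1: a=-1, c=M1/2=19/8, d=(M2−M1)/(6·1)=-19/24, b=Δ1−h1·(2M1+M2)/6=41/12
t_q=7/2 → seg 1, τ=1/2; S=-1+41/12·τ+19/8·τ²+-19/24·τ³=77/64

  seg 0: a=3 b=-89/24 c=0 d=19/72
  seg 1: a=-1 b=41/12 c=19/8 d=-19/24
S(7/2) = 77/64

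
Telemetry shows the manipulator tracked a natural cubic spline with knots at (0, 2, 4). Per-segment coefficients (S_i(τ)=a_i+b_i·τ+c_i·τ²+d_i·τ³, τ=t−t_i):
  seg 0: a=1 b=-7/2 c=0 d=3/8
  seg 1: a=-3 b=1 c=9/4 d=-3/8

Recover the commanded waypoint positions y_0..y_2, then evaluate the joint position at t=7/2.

y_0=1 y_1=-3 y_2=5
S(7/2) = 147/64

y_0 = S_0(0) = a_0 = 1
y_1 = S_1(0) = a_1 = -3
y_2 = S_1(2) = 5
t_q=7/2 is in segment 1 (τ=3/2); S_1(τ)=147/64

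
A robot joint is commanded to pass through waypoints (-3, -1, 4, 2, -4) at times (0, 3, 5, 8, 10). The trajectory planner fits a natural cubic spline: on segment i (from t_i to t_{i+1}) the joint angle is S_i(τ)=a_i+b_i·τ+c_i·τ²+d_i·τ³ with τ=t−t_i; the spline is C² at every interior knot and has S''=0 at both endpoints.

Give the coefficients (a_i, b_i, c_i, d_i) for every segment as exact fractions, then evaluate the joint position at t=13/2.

Δ: Δ0=2/3, Δ1=5/2, Δ2=-2/3, Δ3=-3
row 1: diag=10, rhs=11; c'=1/5, d'=11/10
row 2: denom=10−2·1/5=48/5; d'=(-19−2·11/10)/(48/5)=-53/24
row 3: denom=10−3·5/16=145/16; d'=(-14−3·-53/24)/(145/16)=-118/145
back: M3=-118/145
back: M2=-53/24−5/16·-118/145=-170/87
back: M1=11/10−1/5·-170/87=1297/870
M: M0=0, M1=1297/870, M2=-170/87, M3=-118/145, M4=0
seg 0: a=-3, c=M0/2=0, d=(M1−M0)/(6·3)=1297/15660, b=Δ0−h0·(2M0+M1)/6=-137/1740
seg 1: a=-1, c=M1/2=1297/1740, d=(M2−M1)/(6·2)=-333/1160, b=Δ1−h1·(2M1+M2)/6=1877/870
seg 2: a=4, c=M2/2=-85/87, d=(M3−M2)/(6·3)=248/3915, b=Δ2−h2·(2M2+M3)/6=737/435
seg 3: a=2, c=M3/2=-59/145, d=(M4−M3)/(6·2)=59/870, b=Δ3−h3·(2M3+M4)/6=-1069/435
t_q=13/2 → seg 2, τ=3/2; S=4+737/435·τ+-85/87·τ²+248/3915·τ³=2643/580

  seg 0: a=-3 b=-137/1740 c=0 d=1297/15660
  seg 1: a=-1 b=1877/870 c=1297/1740 d=-333/1160
  seg 2: a=4 b=737/435 c=-85/87 d=248/3915
  seg 3: a=2 b=-1069/435 c=-59/145 d=59/870
S(13/2) = 2643/580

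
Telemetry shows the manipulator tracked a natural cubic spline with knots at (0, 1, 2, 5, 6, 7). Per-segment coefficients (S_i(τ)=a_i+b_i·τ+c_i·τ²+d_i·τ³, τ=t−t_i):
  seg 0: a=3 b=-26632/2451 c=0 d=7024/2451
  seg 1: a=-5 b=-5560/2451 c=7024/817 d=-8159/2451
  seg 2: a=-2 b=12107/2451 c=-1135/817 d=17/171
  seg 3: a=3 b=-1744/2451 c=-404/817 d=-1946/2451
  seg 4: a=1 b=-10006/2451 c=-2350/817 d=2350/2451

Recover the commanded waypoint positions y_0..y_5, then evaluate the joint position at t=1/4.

y_0=3 y_1=-5 y_2=-2 y_3=3 y_4=1 y_5=-5
S(1/4) = 1073/3268

y_0 = S_0(0) = a_0 = 3
y_1 = S_1(0) = a_1 = -5
y_2 = S_2(0) = a_2 = -2
y_3 = S_3(0) = a_3 = 3
y_4 = S_4(0) = a_4 = 1
y_5 = S_4(1) = -5
t_q=1/4 is in segment 0 (τ=1/4); S_0(τ)=1073/3268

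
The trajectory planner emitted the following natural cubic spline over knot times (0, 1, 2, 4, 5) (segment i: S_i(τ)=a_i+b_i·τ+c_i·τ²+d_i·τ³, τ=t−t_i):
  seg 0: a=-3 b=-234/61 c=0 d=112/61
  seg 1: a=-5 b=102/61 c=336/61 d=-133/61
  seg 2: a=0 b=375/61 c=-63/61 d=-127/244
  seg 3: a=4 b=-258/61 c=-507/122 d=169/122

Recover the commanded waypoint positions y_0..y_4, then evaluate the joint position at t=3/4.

y_0 = S_0(0) = a_0 = -3
y_1 = S_1(0) = a_1 = -5
y_2 = S_2(0) = a_2 = 0
y_3 = S_3(0) = a_3 = 4
y_4 = S_3(1) = -3
t_q=3/4 is in segment 0 (τ=3/4); S_0(τ)=-1245/244

y_0=-3 y_1=-5 y_2=0 y_3=4 y_4=-3
S(3/4) = -1245/244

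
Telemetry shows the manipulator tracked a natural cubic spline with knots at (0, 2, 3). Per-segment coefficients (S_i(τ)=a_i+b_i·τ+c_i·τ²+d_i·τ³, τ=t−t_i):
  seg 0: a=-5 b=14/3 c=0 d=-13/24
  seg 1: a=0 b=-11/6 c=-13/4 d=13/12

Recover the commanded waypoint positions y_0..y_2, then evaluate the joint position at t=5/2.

y_0 = S_0(0) = a_0 = -5
y_1 = S_1(0) = a_1 = 0
y_2 = S_1(1) = -4
t_q=5/2 is in segment 1 (τ=1/2); S_1(τ)=-51/32

y_0=-5 y_1=0 y_2=-4
S(5/2) = -51/32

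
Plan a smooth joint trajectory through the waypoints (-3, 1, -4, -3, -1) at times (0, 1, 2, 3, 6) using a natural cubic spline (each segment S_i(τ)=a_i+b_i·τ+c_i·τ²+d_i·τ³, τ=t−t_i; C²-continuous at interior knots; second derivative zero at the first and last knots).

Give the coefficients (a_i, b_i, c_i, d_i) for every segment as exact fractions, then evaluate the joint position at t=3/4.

Δ: Δ0=4, Δ1=-5, Δ2=1, Δ3=2/3
row 1: diag=4, rhs=-54; c'=1/4, d'=-27/2
row 2: denom=4−1·1/4=15/4; d'=(36−1·-27/2)/(15/4)=66/5
row 3: denom=8−1·4/15=116/15; d'=(-2−1·66/5)/(116/15)=-57/29
back: M3=-57/29
back: M2=66/5−4/15·-57/29=398/29
back: M1=-27/2−1/4·398/29=-491/29
M: M0=0, M1=-491/29, M2=398/29, M3=-57/29, M4=0
seg 0: a=-3, c=M0/2=0, d=(M1−M0)/(6·1)=-491/174, b=Δ0−h0·(2M0+M1)/6=1187/174
seg 1: a=1, c=M1/2=-491/58, d=(M2−M1)/(6·1)=889/174, b=Δ1−h1·(2M1+M2)/6=-143/87
seg 2: a=-4, c=M2/2=199/29, d=(M3−M2)/(6·1)=-455/174, b=Δ2−h2·(2M2+M3)/6=-565/174
seg 3: a=-3, c=M3/2=-57/58, d=(M4−M3)/(6·3)=19/174, b=Δ3−h3·(2M3+M4)/6=229/87
t_q=3/4 → seg 0, τ=3/4; S=-3+1187/174·τ+0·τ²+-491/174·τ³=3437/3712

  seg 0: a=-3 b=1187/174 c=0 d=-491/174
  seg 1: a=1 b=-143/87 c=-491/58 d=889/174
  seg 2: a=-4 b=-565/174 c=199/29 d=-455/174
  seg 3: a=-3 b=229/87 c=-57/58 d=19/174
S(3/4) = 3437/3712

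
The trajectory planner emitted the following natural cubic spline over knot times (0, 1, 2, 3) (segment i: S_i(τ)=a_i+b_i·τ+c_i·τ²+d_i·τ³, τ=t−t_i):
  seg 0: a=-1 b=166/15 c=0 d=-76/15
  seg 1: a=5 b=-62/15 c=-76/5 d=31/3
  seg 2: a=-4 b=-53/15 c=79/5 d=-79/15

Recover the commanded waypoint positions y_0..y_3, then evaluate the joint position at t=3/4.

y_0=-1 y_1=5 y_2=-4 y_3=3
S(3/4) = 413/80

y_0 = S_0(0) = a_0 = -1
y_1 = S_1(0) = a_1 = 5
y_2 = S_2(0) = a_2 = -4
y_3 = S_2(1) = 3
t_q=3/4 is in segment 0 (τ=3/4); S_0(τ)=413/80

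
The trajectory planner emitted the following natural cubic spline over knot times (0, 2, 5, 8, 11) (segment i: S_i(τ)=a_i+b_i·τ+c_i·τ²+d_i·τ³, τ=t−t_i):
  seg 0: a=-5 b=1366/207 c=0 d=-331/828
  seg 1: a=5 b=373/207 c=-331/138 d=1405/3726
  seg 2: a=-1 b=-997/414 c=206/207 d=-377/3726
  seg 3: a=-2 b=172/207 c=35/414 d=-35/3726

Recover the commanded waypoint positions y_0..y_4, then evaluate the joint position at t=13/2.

y_0=-5 y_1=5 y_2=-1 y_3=-2 y_4=1
S(13/2) = -999/368

y_0 = S_0(0) = a_0 = -5
y_1 = S_1(0) = a_1 = 5
y_2 = S_2(0) = a_2 = -1
y_3 = S_3(0) = a_3 = -2
y_4 = S_3(3) = 1
t_q=13/2 is in segment 2 (τ=3/2); S_2(τ)=-999/368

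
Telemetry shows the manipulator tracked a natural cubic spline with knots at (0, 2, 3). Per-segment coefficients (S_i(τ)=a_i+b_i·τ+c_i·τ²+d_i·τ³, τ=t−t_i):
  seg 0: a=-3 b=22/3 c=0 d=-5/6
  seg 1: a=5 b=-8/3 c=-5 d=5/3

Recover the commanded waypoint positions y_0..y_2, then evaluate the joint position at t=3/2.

y_0 = S_0(0) = a_0 = -3
y_1 = S_1(0) = a_1 = 5
y_2 = S_1(1) = -1
t_q=3/2 is in segment 0 (τ=3/2); S_0(τ)=83/16

y_0=-3 y_1=5 y_2=-1
S(3/2) = 83/16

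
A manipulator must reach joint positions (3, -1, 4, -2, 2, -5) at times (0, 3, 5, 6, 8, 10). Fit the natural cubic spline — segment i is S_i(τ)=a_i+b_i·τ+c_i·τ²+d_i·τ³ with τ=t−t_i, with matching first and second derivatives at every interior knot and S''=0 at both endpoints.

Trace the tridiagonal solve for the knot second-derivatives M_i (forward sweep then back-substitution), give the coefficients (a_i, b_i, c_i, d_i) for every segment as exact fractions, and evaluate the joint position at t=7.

Δ: Δ0=-4/3, Δ1=5/2, Δ2=-6, Δ3=2, Δ4=-7/2
row 1: diag=10, rhs=23; c'=1/5, d'=23/10
row 2: denom=6−2·1/5=28/5; d'=(-51−2·23/10)/(28/5)=-139/14
row 3: denom=6−1·5/28=163/28; d'=(48−1·-139/14)/(163/28)=1622/163
row 4: denom=8−2·56/163=1192/163; d'=(-33−2·1622/163)/(1192/163)=-8623/1192
back: M4=-8623/1192
back: M3=1622/163−56/163·-8623/1192=1853/149
back: M2=-139/14−5/28·1853/149=-7241/596
back: M1=23/10−1/5·-7241/596=2819/596
M: M0=0, M1=2819/596, M2=-7241/596, M3=1853/149, M4=-8623/1192, M5=0
seg 0: a=3, c=M0/2=0, d=(M1−M0)/(6·3)=2819/10728, b=Δ0−h0·(2M0+M1)/6=-13225/3576
seg 1: a=-1, c=M1/2=2819/1192, d=(M2−M1)/(6·2)=-2515/1788, b=Δ1−h1·(2M1+M2)/6=6073/1788
seg 2: a=4, c=M2/2=-7241/1192, d=(M3−M2)/(6·1)=14653/3576, b=Δ2−h2·(2M2+M3)/6=-7193/1788
seg 3: a=-2, c=M3/2=1853/298, d=(M4−M3)/(6·2)=-23447/14304, b=Δ3−h3·(2M3+M4)/6=-13873/3576
seg 4: a=2, c=M4/2=-8623/2384, d=(M5−M4)/(6·2)=8623/14304, b=Δ4−h4·(2M4+M5)/6=2365/1788
t_q=7 → seg 3, τ=1; S=-2+-13873/3576·τ+1853/298·τ²+-23447/14304·τ³=-6201/4768

  seg 0: a=3 b=-13225/3576 c=0 d=2819/10728
  seg 1: a=-1 b=6073/1788 c=2819/1192 d=-2515/1788
  seg 2: a=4 b=-7193/1788 c=-7241/1192 d=14653/3576
  seg 3: a=-2 b=-13873/3576 c=1853/298 d=-23447/14304
  seg 4: a=2 b=2365/1788 c=-8623/2384 d=8623/14304
S(7) = -6201/4768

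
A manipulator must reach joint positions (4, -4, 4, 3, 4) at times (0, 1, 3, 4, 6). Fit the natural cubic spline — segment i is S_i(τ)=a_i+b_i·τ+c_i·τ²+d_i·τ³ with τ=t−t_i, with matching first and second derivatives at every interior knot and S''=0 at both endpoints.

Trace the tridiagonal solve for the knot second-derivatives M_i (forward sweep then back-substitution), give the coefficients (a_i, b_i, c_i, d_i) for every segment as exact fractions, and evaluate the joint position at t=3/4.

Δ: Δ0=-8, Δ1=4, Δ2=-1, Δ3=1/2
row 1: diag=6, rhs=72; c'=1/3, d'=12
row 2: denom=6−2·1/3=16/3; d'=(-30−2·12)/(16/3)=-81/8
row 3: denom=6−1·3/16=93/16; d'=(9−1·-81/8)/(93/16)=102/31
back: M3=102/31
back: M2=-81/8−3/16·102/31=-333/31
back: M1=12−1/3·-333/31=483/31
M: M0=0, M1=483/31, M2=-333/31, M3=102/31, M4=0
seg 0: a=4, c=M0/2=0, d=(M1−M0)/(6·1)=161/62, b=Δ0−h0·(2M0+M1)/6=-657/62
seg 1: a=-4, c=M1/2=483/62, d=(M2−M1)/(6·2)=-68/31, b=Δ1−h1·(2M1+M2)/6=-87/31
seg 2: a=4, c=M2/2=-333/62, d=(M3−M2)/(6·1)=145/62, b=Δ2−h2·(2M2+M3)/6=63/31
seg 3: a=3, c=M3/2=51/31, d=(M4−M3)/(6·2)=-17/62, b=Δ3−h3·(2M3+M4)/6=-105/62
t_q=3/4 → seg 0, τ=3/4; S=4+-657/62·τ+0·τ²+161/62·τ³=-11317/3968

  seg 0: a=4 b=-657/62 c=0 d=161/62
  seg 1: a=-4 b=-87/31 c=483/62 d=-68/31
  seg 2: a=4 b=63/31 c=-333/62 d=145/62
  seg 3: a=3 b=-105/62 c=51/31 d=-17/62
S(3/4) = -11317/3968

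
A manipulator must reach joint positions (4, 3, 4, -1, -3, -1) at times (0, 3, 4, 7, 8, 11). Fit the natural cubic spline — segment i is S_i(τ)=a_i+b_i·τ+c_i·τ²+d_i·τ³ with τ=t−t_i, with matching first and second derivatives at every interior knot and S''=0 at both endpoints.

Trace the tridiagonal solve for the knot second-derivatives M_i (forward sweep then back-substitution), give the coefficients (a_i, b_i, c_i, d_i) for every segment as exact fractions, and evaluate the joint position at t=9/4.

  seg 0: a=4 b=-85/87 c=0 d=56/783
  seg 1: a=3 b=83/87 c=56/87 d=-52/87
  seg 2: a=4 b=13/29 c=-100/87 d=4/27
  seg 3: a=-1 b=-71/29 c=16/87 d=23/87
  seg 4: a=-3 b=-112/87 c=85/87 d=-85/783
S(9/4) = 607/232

Δ: Δ0=-1/3, Δ1=1, Δ2=-5/3, Δ3=-2, Δ4=2/3
row 1: diag=8, rhs=8; c'=1/8, d'=1
row 2: denom=8−1·1/8=63/8; d'=(-16−1·1)/(63/8)=-136/63
row 3: denom=8−3·8/21=48/7; d'=(-2−3·-136/63)/(48/7)=47/72
row 4: denom=8−1·7/48=377/48; d'=(16−1·47/72)/(377/48)=170/87
back: M4=170/87
back: M3=47/72−7/48·170/87=32/87
back: M2=-136/63−8/21·32/87=-200/87
back: M1=1−1/8·-200/87=112/87
M: M0=0, M1=112/87, M2=-200/87, M3=32/87, M4=170/87, M5=0
seg 0: a=4, c=M0/2=0, d=(M1−M0)/(6·3)=56/783, b=Δ0−h0·(2M0+M1)/6=-85/87
seg 1: a=3, c=M1/2=56/87, d=(M2−M1)/(6·1)=-52/87, b=Δ1−h1·(2M1+M2)/6=83/87
seg 2: a=4, c=M2/2=-100/87, d=(M3−M2)/(6·3)=4/27, b=Δ2−h2·(2M2+M3)/6=13/29
seg 3: a=-1, c=M3/2=16/87, d=(M4−M3)/(6·1)=23/87, b=Δ3−h3·(2M3+M4)/6=-71/29
seg 4: a=-3, c=M4/2=85/87, d=(M5−M4)/(6·3)=-85/783, b=Δ4−h4·(2M4+M5)/6=-112/87
t_q=9/4 → seg 0, τ=9/4; S=4+-85/87·τ+0·τ²+56/783·τ³=607/232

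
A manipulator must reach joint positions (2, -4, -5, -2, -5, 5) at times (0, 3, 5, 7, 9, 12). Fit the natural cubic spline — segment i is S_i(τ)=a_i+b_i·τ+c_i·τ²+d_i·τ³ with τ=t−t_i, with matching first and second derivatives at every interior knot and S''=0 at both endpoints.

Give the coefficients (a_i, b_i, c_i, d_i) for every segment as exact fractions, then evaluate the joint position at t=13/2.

  seg 0: a=2 b=-745/336 c=0 d=73/3024
  seg 1: a=-4 b=-263/168 c=73/336 d=53/336
  seg 2: a=-5 b=67/56 c=391/336 d=-85/168
  seg 3: a=-2 b=-37/168 c=-629/336 d=69/112
  seg 4: a=-5 b=-53/168 c=613/336 d=-613/3024
S(13/2) = -257/112

Δ: Δ0=-2, Δ1=-1/2, Δ2=3/2, Δ3=-3/2, Δ4=10/3
row 1: diag=10, rhs=9; c'=1/5, d'=9/10
row 2: denom=8−2·1/5=38/5; d'=(12−2·9/10)/(38/5)=51/38
row 3: denom=8−2·5/19=142/19; d'=(-18−2·51/38)/(142/19)=-393/142
row 4: denom=10−2·19/71=672/71; d'=(29−2·-393/142)/(672/71)=613/168
back: M4=613/168
back: M3=-393/142−19/71·613/168=-629/168
back: M2=51/38−5/19·-629/168=391/168
back: M1=9/10−1/5·391/168=73/168
M: M0=0, M1=73/168, M2=391/168, M3=-629/168, M4=613/168, M5=0
seg 0: a=2, c=M0/2=0, d=(M1−M0)/(6·3)=73/3024, b=Δ0−h0·(2M0+M1)/6=-745/336
seg 1: a=-4, c=M1/2=73/336, d=(M2−M1)/(6·2)=53/336, b=Δ1−h1·(2M1+M2)/6=-263/168
seg 2: a=-5, c=M2/2=391/336, d=(M3−M2)/(6·2)=-85/168, b=Δ2−h2·(2M2+M3)/6=67/56
seg 3: a=-2, c=M3/2=-629/336, d=(M4−M3)/(6·2)=69/112, b=Δ3−h3·(2M3+M4)/6=-37/168
seg 4: a=-5, c=M4/2=613/336, d=(M5−M4)/(6·3)=-613/3024, b=Δ4−h4·(2M4+M5)/6=-53/168
t_q=13/2 → seg 2, τ=3/2; S=-5+67/56·τ+391/336·τ²+-85/168·τ³=-257/112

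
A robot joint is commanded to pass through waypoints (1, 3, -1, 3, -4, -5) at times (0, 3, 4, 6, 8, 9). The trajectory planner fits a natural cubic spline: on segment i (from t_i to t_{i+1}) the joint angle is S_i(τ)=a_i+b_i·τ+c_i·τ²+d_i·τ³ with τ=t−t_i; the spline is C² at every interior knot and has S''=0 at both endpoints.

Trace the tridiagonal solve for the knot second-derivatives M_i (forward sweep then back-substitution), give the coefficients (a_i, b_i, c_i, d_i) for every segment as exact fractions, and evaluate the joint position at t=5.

Δ: Δ0=2/3, Δ1=-4, Δ2=2, Δ3=-7/2, Δ4=-1
row 1: diag=8, rhs=-28; c'=1/8, d'=-7/2
row 2: denom=6−1·1/8=47/8; d'=(36−1·-7/2)/(47/8)=316/47
row 3: denom=8−2·16/47=344/47; d'=(-33−2·316/47)/(344/47)=-2183/344
row 4: denom=6−2·47/172=469/86; d'=(15−2·-2183/344)/(469/86)=4763/938
back: M4=4763/938
back: M3=-2183/344−47/172·4763/938=-3627/469
back: M2=316/47−16/47·-3627/469=4388/469
back: M1=-7/2−1/8·4388/469=-2190/469
M: M0=0, M1=-2190/469, M2=4388/469, M3=-3627/469, M4=4763/938, M5=0
seg 0: a=1, c=M0/2=0, d=(M1−M0)/(6·3)=-365/1407, b=Δ0−h0·(2M0+M1)/6=4223/1407
seg 1: a=3, c=M1/2=-1095/469, d=(M2−M1)/(6·1)=3289/1407, b=Δ1−h1·(2M1+M2)/6=-5632/1407
seg 2: a=-1, c=M2/2=2194/469, d=(M3−M2)/(6·2)=-1145/804, b=Δ2−h2·(2M2+M3)/6=-2335/1407
seg 3: a=3, c=M3/2=-3627/938, d=(M4−M3)/(6·2)=12017/11256, b=Δ3−h3·(2M3+M4)/6=-52/1407
seg 4: a=-4, c=M4/2=4763/1876, d=(M5−M4)/(6·1)=-4763/5628, b=Δ4−h4·(2M4+M5)/6=-7577/2814
t_q=5 → seg 2, τ=1; S=-1+-2335/1407·τ+2194/469·τ²+-1145/804·τ³=1115/1876

  seg 0: a=1 b=4223/1407 c=0 d=-365/1407
  seg 1: a=3 b=-5632/1407 c=-1095/469 d=3289/1407
  seg 2: a=-1 b=-2335/1407 c=2194/469 d=-1145/804
  seg 3: a=3 b=-52/1407 c=-3627/938 d=12017/11256
  seg 4: a=-4 b=-7577/2814 c=4763/1876 d=-4763/5628
S(5) = 1115/1876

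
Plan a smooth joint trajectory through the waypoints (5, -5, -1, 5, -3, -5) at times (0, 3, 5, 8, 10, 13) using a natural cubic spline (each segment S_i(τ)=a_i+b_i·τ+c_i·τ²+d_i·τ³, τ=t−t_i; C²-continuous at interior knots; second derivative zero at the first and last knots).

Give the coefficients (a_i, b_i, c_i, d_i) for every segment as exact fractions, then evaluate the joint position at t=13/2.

  seg 0: a=5 b=-3370/693 c=0 d=1060/6237
  seg 1: a=-5 b=-190/693 c=1060/693 d=-136/693
  seg 2: a=-1 b=806/231 c=244/693 d=-28/99
  seg 3: a=5 b=-470/231 c=-1520/693 d=839/1386
  seg 4: a=-3 b=-2456/693 c=997/693 d=-997/6237
S(13/2) = 57/14

Δ: Δ0=-10/3, Δ1=2, Δ2=2, Δ3=-4, Δ4=-2/3
row 1: diag=10, rhs=32; c'=1/5, d'=16/5
row 2: denom=10−2·1/5=48/5; d'=(0−2·16/5)/(48/5)=-2/3
row 3: denom=10−3·5/16=145/16; d'=(-36−3·-2/3)/(145/16)=-544/145
row 4: denom=10−2·32/145=1386/145; d'=(20−2·-544/145)/(1386/145)=1994/693
back: M4=1994/693
back: M3=-544/145−32/145·1994/693=-3040/693
back: M2=-2/3−5/16·-3040/693=488/693
back: M1=16/5−1/5·488/693=2120/693
M: M0=0, M1=2120/693, M2=488/693, M3=-3040/693, M4=1994/693, M5=0
seg 0: a=5, c=M0/2=0, d=(M1−M0)/(6·3)=1060/6237, b=Δ0−h0·(2M0+M1)/6=-3370/693
seg 1: a=-5, c=M1/2=1060/693, d=(M2−M1)/(6·2)=-136/693, b=Δ1−h1·(2M1+M2)/6=-190/693
seg 2: a=-1, c=M2/2=244/693, d=(M3−M2)/(6·3)=-28/99, b=Δ2−h2·(2M2+M3)/6=806/231
seg 3: a=5, c=M3/2=-1520/693, d=(M4−M3)/(6·2)=839/1386, b=Δ3−h3·(2M3+M4)/6=-470/231
seg 4: a=-3, c=M4/2=997/693, d=(M5−M4)/(6·3)=-997/6237, b=Δ4−h4·(2M4+M5)/6=-2456/693
t_q=13/2 → seg 2, τ=3/2; S=-1+806/231·τ+244/693·τ²+-28/99·τ³=57/14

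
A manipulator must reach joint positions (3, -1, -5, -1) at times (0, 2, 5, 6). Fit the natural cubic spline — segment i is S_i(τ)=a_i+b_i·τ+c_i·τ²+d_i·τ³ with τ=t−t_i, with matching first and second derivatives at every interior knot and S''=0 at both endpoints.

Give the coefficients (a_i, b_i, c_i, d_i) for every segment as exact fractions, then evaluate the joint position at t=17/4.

  seg 0: a=3 b=-362/213 c=0 d=-16/213
  seg 1: a=-1 b=-554/213 c=-32/71 d=62/213
  seg 2: a=-5 b=544/213 c=154/71 d=-154/213
S(17/4) = -13219/2272

Δ: Δ0=-2, Δ1=-4/3, Δ2=4
row 1: diag=10, rhs=4; c'=3/10, d'=2/5
row 2: denom=8−3·3/10=71/10; d'=(32−3·2/5)/(71/10)=308/71
back: M2=308/71
back: M1=2/5−3/10·308/71=-64/71
M: M0=0, M1=-64/71, M2=308/71, M3=0
seg 0: a=3, c=M0/2=0, d=(M1−M0)/(6·2)=-16/213, b=Δ0−h0·(2M0+M1)/6=-362/213
seg 1: a=-1, c=M1/2=-32/71, d=(M2−M1)/(6·3)=62/213, b=Δ1−h1·(2M1+M2)/6=-554/213
seg 2: a=-5, c=M2/2=154/71, d=(M3−M2)/(6·1)=-154/213, b=Δ2−h2·(2M2+M3)/6=544/213
t_q=17/4 → seg 1, τ=9/4; S=-1+-554/213·τ+-32/71·τ²+62/213·τ³=-13219/2272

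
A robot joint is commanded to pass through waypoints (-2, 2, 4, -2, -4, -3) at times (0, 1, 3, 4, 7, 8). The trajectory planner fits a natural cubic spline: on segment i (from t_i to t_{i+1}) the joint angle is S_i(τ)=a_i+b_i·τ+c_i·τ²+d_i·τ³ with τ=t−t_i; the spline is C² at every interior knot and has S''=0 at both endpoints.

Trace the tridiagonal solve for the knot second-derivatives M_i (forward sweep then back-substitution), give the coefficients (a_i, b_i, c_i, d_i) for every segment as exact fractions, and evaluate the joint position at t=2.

  seg 0: a=-2 b=10453/2568 c=0 d=-181/2568
  seg 1: a=2 b=4955/1284 c=-181/856 d=-391/642
  seg 2: a=4 b=-5515/1284 c=-3309/856 d=5549/2568
  seg 3: a=-2 b=-14237/2568 c=280/107 d=-2545/7704
  seg 4: a=-4 b=1589/1284 c=-305/856 d=305/2568
S(2) = 4313/856

Δ: Δ0=4, Δ1=1, Δ2=-6, Δ3=-2/3, Δ4=1
row 1: diag=6, rhs=-18; c'=1/3, d'=-3
row 2: denom=6−2·1/3=16/3; d'=(-42−2·-3)/(16/3)=-27/4
row 3: denom=8−1·3/16=125/16; d'=(32−1·-27/4)/(125/16)=124/25
row 4: denom=8−3·48/125=856/125; d'=(10−3·124/25)/(856/125)=-305/428
back: M4=-305/428
back: M3=124/25−48/125·-305/428=560/107
back: M2=-27/4−3/16·560/107=-3309/428
back: M1=-3−1/3·-3309/428=-181/428
M: M0=0, M1=-181/428, M2=-3309/428, M3=560/107, M4=-305/428, M5=0
seg 0: a=-2, c=M0/2=0, d=(M1−M0)/(6·1)=-181/2568, b=Δ0−h0·(2M0+M1)/6=10453/2568
seg 1: a=2, c=M1/2=-181/856, d=(M2−M1)/(6·2)=-391/642, b=Δ1−h1·(2M1+M2)/6=4955/1284
seg 2: a=4, c=M2/2=-3309/856, d=(M3−M2)/(6·1)=5549/2568, b=Δ2−h2·(2M2+M3)/6=-5515/1284
seg 3: a=-2, c=M3/2=280/107, d=(M4−M3)/(6·3)=-2545/7704, b=Δ3−h3·(2M3+M4)/6=-14237/2568
seg 4: a=-4, c=M4/2=-305/856, d=(M5−M4)/(6·1)=305/2568, b=Δ4−h4·(2M4+M5)/6=1589/1284
t_q=2 → seg 1, τ=1; S=2+4955/1284·τ+-181/856·τ²+-391/642·τ³=4313/856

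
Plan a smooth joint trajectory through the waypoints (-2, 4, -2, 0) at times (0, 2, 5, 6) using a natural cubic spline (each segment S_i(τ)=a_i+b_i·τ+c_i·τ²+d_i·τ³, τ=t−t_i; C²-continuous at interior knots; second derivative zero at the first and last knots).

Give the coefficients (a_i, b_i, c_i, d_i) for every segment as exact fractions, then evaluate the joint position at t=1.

  seg 0: a=-2 b=317/71 c=0 d=-26/71
  seg 1: a=4 b=5/71 c=-156/71 d=107/213
  seg 2: a=-2 b=32/71 c=165/71 d=-55/71
S(1) = 149/71

Δ: Δ0=3, Δ1=-2, Δ2=2
row 1: diag=10, rhs=-30; c'=3/10, d'=-3
row 2: denom=8−3·3/10=71/10; d'=(24−3·-3)/(71/10)=330/71
back: M2=330/71
back: M1=-3−3/10·330/71=-312/71
M: M0=0, M1=-312/71, M2=330/71, M3=0
seg 0: a=-2, c=M0/2=0, d=(M1−M0)/(6·2)=-26/71, b=Δ0−h0·(2M0+M1)/6=317/71
seg 1: a=4, c=M1/2=-156/71, d=(M2−M1)/(6·3)=107/213, b=Δ1−h1·(2M1+M2)/6=5/71
seg 2: a=-2, c=M2/2=165/71, d=(M3−M2)/(6·1)=-55/71, b=Δ2−h2·(2M2+M3)/6=32/71
t_q=1 → seg 0, τ=1; S=-2+317/71·τ+0·τ²+-26/71·τ³=149/71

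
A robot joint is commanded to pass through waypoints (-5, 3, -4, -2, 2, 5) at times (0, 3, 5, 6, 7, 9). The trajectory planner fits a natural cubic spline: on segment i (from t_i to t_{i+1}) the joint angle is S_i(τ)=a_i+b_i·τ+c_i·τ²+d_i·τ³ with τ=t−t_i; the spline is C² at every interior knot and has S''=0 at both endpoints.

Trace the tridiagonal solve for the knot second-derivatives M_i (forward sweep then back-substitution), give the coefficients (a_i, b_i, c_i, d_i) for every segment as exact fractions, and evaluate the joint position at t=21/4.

Δ: Δ0=8/3, Δ1=-7/2, Δ2=2, Δ3=4, Δ4=3/2
row 1: diag=10, rhs=-37; c'=1/5, d'=-37/10
row 2: denom=6−2·1/5=28/5; d'=(33−2·-37/10)/(28/5)=101/14
row 3: denom=4−1·5/28=107/28; d'=(12−1·101/14)/(107/28)=134/107
row 4: denom=6−1·28/107=614/107; d'=(-15−1·134/107)/(614/107)=-1739/614
back: M4=-1739/614
back: M3=134/107−28/107·-1739/614=612/307
back: M2=101/14−5/28·612/307=4211/614
back: M1=-37/10−1/5·4211/614=-1557/307
M: M0=0, M1=-1557/307, M2=4211/614, M3=612/307, M4=-1739/614, M5=0
seg 0: a=-5, c=M0/2=0, d=(M1−M0)/(6·3)=-173/614, b=Δ0−h0·(2M0+M1)/6=9583/1842
seg 1: a=3, c=M1/2=-1557/614, d=(M2−M1)/(6·2)=7325/7368, b=Δ1−h1·(2M1+M2)/6=-2215/921
seg 2: a=-4, c=M2/2=4211/1228, d=(M3−M2)/(6·1)=-2987/3684, b=Δ2−h2·(2M2+M3)/6=-1139/1842
seg 3: a=-2, c=M3/2=306/307, d=(M4−M3)/(6·1)=-2963/3684, b=Δ3−h3·(2M3+M4)/6=14027/3684
seg 4: a=2, c=M4/2=-1739/1228, d=(M5−M4)/(6·2)=1739/7368, b=Δ4−h4·(2M4+M5)/6=6241/1842
t_q=21/4 → seg 2, τ=1/4; S=-4+-1139/1842·τ+4211/1228·τ²+-2987/3684·τ³=-310669/78592

  seg 0: a=-5 b=9583/1842 c=0 d=-173/614
  seg 1: a=3 b=-2215/921 c=-1557/614 d=7325/7368
  seg 2: a=-4 b=-1139/1842 c=4211/1228 d=-2987/3684
  seg 3: a=-2 b=14027/3684 c=306/307 d=-2963/3684
  seg 4: a=2 b=6241/1842 c=-1739/1228 d=1739/7368
S(21/4) = -310669/78592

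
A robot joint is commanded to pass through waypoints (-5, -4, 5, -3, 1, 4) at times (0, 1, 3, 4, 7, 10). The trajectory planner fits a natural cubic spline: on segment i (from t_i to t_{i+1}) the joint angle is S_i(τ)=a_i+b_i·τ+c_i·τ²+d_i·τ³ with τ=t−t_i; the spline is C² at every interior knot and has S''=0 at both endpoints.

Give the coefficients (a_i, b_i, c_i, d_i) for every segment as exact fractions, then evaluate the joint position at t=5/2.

  seg 0: a=-5 b=-737/1356 c=0 d=2093/1356
  seg 1: a=-4 b=2771/678 c=2093/452 d=-5999/2712
  seg 2: a=5 b=-1334/339 c=-1953/226 d=3103/678
  seg 3: a=-3 b=-5077/678 c=575/113 d=-4369/6102
  seg 4: a=1 b=1258/339 c=-919/678 d=919/6102
S(5/2) = 36765/7232

Δ: Δ0=1, Δ1=9/2, Δ2=-8, Δ3=4/3, Δ4=1
row 1: diag=6, rhs=21; c'=1/3, d'=7/2
row 2: denom=6−2·1/3=16/3; d'=(-75−2·7/2)/(16/3)=-123/8
row 3: denom=8−1·3/16=125/16; d'=(56−1·-123/8)/(125/16)=1142/125
row 4: denom=12−3·48/125=1356/125; d'=(-2−3·1142/125)/(1356/125)=-919/339
back: M4=-919/339
back: M3=1142/125−48/125·-919/339=1150/113
back: M2=-123/8−3/16·1150/113=-1953/113
back: M1=7/2−1/3·-1953/113=2093/226
M: M0=0, M1=2093/226, M2=-1953/113, M3=1150/113, M4=-919/339, M5=0
seg 0: a=-5, c=M0/2=0, d=(M1−M0)/(6·1)=2093/1356, b=Δ0−h0·(2M0+M1)/6=-737/1356
seg 1: a=-4, c=M1/2=2093/452, d=(M2−M1)/(6·2)=-5999/2712, b=Δ1−h1·(2M1+M2)/6=2771/678
seg 2: a=5, c=M2/2=-1953/226, d=(M3−M2)/(6·1)=3103/678, b=Δ2−h2·(2M2+M3)/6=-1334/339
seg 3: a=-3, c=M3/2=575/113, d=(M4−M3)/(6·3)=-4369/6102, b=Δ3−h3·(2M3+M4)/6=-5077/678
seg 4: a=1, c=M4/2=-919/678, d=(M5−M4)/(6·3)=919/6102, b=Δ4−h4·(2M4+M5)/6=1258/339
t_q=5/2 → seg 1, τ=3/2; S=-4+2771/678·τ+2093/452·τ²+-5999/2712·τ³=36765/7232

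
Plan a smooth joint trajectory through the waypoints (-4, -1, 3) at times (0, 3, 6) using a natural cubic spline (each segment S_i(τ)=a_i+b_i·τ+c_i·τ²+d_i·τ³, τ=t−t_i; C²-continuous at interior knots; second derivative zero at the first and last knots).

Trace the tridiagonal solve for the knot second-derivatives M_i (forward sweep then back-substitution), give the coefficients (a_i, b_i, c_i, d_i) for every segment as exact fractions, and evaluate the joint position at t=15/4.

Δ: Δ0=1, Δ1=4/3
row 1: diag=12, rhs=2; c'=1/4, d'=1/6
back: M1=1/6
M: M0=0, M1=1/6, M2=0
seg 0: a=-4, c=M0/2=0, d=(M1−M0)/(6·3)=1/108, b=Δ0−h0·(2M0+M1)/6=11/12
seg 1: a=-1, c=M1/2=1/12, d=(M2−M1)/(6·3)=-1/108, b=Δ1−h1·(2M1+M2)/6=7/6
t_q=15/4 → seg 1, τ=3/4; S=-1+7/6·τ+1/12·τ²+-1/108·τ³=-21/256

  seg 0: a=-4 b=11/12 c=0 d=1/108
  seg 1: a=-1 b=7/6 c=1/12 d=-1/108
S(15/4) = -21/256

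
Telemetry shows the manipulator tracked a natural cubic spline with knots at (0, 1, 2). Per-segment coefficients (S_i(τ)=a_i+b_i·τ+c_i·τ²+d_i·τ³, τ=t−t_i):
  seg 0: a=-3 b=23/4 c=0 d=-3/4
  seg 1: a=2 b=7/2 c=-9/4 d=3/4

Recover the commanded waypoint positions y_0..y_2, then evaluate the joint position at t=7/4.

y_0 = S_0(0) = a_0 = -3
y_1 = S_1(0) = a_1 = 2
y_2 = S_1(1) = 4
t_q=7/4 is in segment 1 (τ=3/4); S_1(τ)=941/256

y_0=-3 y_1=2 y_2=4
S(7/4) = 941/256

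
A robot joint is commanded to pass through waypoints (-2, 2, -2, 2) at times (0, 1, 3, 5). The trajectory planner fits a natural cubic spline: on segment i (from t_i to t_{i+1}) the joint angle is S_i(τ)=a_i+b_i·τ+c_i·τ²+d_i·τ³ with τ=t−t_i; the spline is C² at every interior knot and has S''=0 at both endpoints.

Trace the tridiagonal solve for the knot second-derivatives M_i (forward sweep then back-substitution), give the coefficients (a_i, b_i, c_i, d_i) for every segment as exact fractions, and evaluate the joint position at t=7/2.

  seg 0: a=-2 b=58/11 c=0 d=-14/11
  seg 1: a=2 b=16/11 c=-42/11 d=23/22
  seg 2: a=-2 b=-14/11 c=27/11 d=-9/22
S(7/2) = -365/176

Δ: Δ0=4, Δ1=-2, Δ2=2
row 1: diag=6, rhs=-36; c'=1/3, d'=-6
row 2: denom=8−2·1/3=22/3; d'=(24−2·-6)/(22/3)=54/11
back: M2=54/11
back: M1=-6−1/3·54/11=-84/11
M: M0=0, M1=-84/11, M2=54/11, M3=0
seg 0: a=-2, c=M0/2=0, d=(M1−M0)/(6·1)=-14/11, b=Δ0−h0·(2M0+M1)/6=58/11
seg 1: a=2, c=M1/2=-42/11, d=(M2−M1)/(6·2)=23/22, b=Δ1−h1·(2M1+M2)/6=16/11
seg 2: a=-2, c=M2/2=27/11, d=(M3−M2)/(6·2)=-9/22, b=Δ2−h2·(2M2+M3)/6=-14/11
t_q=7/2 → seg 2, τ=1/2; S=-2+-14/11·τ+27/11·τ²+-9/22·τ³=-365/176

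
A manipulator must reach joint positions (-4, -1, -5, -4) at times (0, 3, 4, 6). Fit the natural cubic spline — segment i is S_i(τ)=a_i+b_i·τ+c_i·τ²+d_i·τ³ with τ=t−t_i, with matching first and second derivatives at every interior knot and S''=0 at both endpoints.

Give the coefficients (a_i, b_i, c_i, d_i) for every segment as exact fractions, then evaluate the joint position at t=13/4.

  seg 0: a=-4 b=301/94 c=0 d=-23/94
  seg 1: a=-1 b=-160/47 c=-207/94 d=151/94
  seg 2: a=-5 b=-281/94 c=123/47 d=-41/94
S(13/4) = -11813/6016

Δ: Δ0=1, Δ1=-4, Δ2=1/2
row 1: diag=8, rhs=-30; c'=1/8, d'=-15/4
row 2: denom=6−1·1/8=47/8; d'=(27−1·-15/4)/(47/8)=246/47
back: M2=246/47
back: M1=-15/4−1/8·246/47=-207/47
M: M0=0, M1=-207/47, M2=246/47, M3=0
seg 0: a=-4, c=M0/2=0, d=(M1−M0)/(6·3)=-23/94, b=Δ0−h0·(2M0+M1)/6=301/94
seg 1: a=-1, c=M1/2=-207/94, d=(M2−M1)/(6·1)=151/94, b=Δ1−h1·(2M1+M2)/6=-160/47
seg 2: a=-5, c=M2/2=123/47, d=(M3−M2)/(6·2)=-41/94, b=Δ2−h2·(2M2+M3)/6=-281/94
t_q=13/4 → seg 1, τ=1/4; S=-1+-160/47·τ+-207/94·τ²+151/94·τ³=-11813/6016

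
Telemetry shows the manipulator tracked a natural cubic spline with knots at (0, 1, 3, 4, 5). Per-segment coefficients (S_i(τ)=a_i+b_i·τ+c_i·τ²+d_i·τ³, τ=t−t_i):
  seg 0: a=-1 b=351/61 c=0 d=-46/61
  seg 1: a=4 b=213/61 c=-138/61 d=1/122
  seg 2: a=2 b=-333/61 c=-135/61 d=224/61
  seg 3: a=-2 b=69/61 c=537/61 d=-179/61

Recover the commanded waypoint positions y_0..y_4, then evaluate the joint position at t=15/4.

y_0=-1 y_1=4 y_2=2 y_3=-2 y_4=5
S(15/4) = -1747/976

y_0 = S_0(0) = a_0 = -1
y_1 = S_1(0) = a_1 = 4
y_2 = S_2(0) = a_2 = 2
y_3 = S_3(0) = a_3 = -2
y_4 = S_3(1) = 5
t_q=15/4 is in segment 2 (τ=3/4); S_2(τ)=-1747/976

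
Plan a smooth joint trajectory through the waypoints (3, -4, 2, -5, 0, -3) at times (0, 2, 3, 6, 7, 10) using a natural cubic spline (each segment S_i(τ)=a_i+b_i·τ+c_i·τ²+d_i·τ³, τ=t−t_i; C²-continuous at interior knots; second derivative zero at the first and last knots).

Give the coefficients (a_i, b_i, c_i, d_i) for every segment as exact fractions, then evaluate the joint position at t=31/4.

  seg 0: a=3 b=-36995/5058 c=0 d=4823/5058
  seg 1: a=-4 b=20881/5058 c=4823/843 d=-19471/5058
  seg 2: a=2 b=10172/2529 c=-3275/562 d=56279/45522
  seg 3: a=-5 b=12331/5058 c=13402/2529 d=-4615/1686
  seg 4: a=0 b=12202/2529 c=-14731/5058 d=14731/45522
S(31/4) = 76141/35968

Δ: Δ0=-7/2, Δ1=6, Δ2=-7/3, Δ3=5, Δ4=-1
row 1: diag=6, rhs=57; c'=1/6, d'=19/2
row 2: denom=8−1·1/6=47/6; d'=(-50−1·19/2)/(47/6)=-357/47
row 3: denom=8−3·18/47=322/47; d'=(44−3·-357/47)/(322/47)=3139/322
row 4: denom=8−1·47/322=2529/322; d'=(-36−1·3139/322)/(2529/322)=-14731/2529
back: M4=-14731/2529
back: M3=3139/322−47/322·-14731/2529=26804/2529
back: M2=-357/47−18/47·26804/2529=-3275/281
back: M1=19/2−1/6·-3275/281=9646/843
M: M0=0, M1=9646/843, M2=-3275/281, M3=26804/2529, M4=-14731/2529, M5=0
seg 0: a=3, c=M0/2=0, d=(M1−M0)/(6·2)=4823/5058, b=Δ0−h0·(2M0+M1)/6=-36995/5058
seg 1: a=-4, c=M1/2=4823/843, d=(M2−M1)/(6·1)=-19471/5058, b=Δ1−h1·(2M1+M2)/6=20881/5058
seg 2: a=2, c=M2/2=-3275/562, d=(M3−M2)/(6·3)=56279/45522, b=Δ2−h2·(2M2+M3)/6=10172/2529
seg 3: a=-5, c=M3/2=13402/2529, d=(M4−M3)/(6·1)=-4615/1686, b=Δ3−h3·(2M3+M4)/6=12331/5058
seg 4: a=0, c=M4/2=-14731/5058, d=(M5−M4)/(6·3)=14731/45522, b=Δ4−h4·(2M4+M5)/6=12202/2529
t_q=31/4 → seg 4, τ=3/4; S=0+12202/2529·τ+-14731/5058·τ²+14731/45522·τ³=76141/35968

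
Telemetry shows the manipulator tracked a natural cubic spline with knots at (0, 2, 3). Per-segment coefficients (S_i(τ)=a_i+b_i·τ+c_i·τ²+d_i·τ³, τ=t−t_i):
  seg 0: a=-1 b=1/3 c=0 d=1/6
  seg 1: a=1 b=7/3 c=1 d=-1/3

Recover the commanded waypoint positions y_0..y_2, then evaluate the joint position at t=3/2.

y_0=-1 y_1=1 y_2=4
S(3/2) = 1/16

y_0 = S_0(0) = a_0 = -1
y_1 = S_1(0) = a_1 = 1
y_2 = S_1(1) = 4
t_q=3/2 is in segment 0 (τ=3/2); S_0(τ)=1/16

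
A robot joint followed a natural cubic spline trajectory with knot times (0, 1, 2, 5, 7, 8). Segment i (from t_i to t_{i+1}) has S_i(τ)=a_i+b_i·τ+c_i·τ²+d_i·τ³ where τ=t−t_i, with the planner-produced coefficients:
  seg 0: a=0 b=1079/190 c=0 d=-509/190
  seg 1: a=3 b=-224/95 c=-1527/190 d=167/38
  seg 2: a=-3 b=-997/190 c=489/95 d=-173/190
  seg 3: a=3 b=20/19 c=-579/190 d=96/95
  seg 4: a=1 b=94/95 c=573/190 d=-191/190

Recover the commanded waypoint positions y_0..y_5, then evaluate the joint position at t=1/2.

y_0 = S_0(0) = a_0 = 0
y_1 = S_1(0) = a_1 = 3
y_2 = S_2(0) = a_2 = -3
y_3 = S_3(0) = a_3 = 3
y_4 = S_4(0) = a_4 = 1
y_5 = S_4(1) = 4
t_q=1/2 is in segment 0 (τ=1/2); S_0(τ)=3807/1520

y_0=0 y_1=3 y_2=-3 y_3=3 y_4=1 y_5=4
S(1/2) = 3807/1520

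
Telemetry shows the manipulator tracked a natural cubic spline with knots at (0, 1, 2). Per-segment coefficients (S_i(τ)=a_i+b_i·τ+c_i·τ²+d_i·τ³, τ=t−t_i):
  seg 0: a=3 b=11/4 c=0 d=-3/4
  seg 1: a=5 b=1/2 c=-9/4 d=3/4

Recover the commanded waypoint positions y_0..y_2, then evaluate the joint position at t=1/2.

y_0=3 y_1=5 y_2=4
S(1/2) = 137/32

y_0 = S_0(0) = a_0 = 3
y_1 = S_1(0) = a_1 = 5
y_2 = S_1(1) = 4
t_q=1/2 is in segment 0 (τ=1/2); S_0(τ)=137/32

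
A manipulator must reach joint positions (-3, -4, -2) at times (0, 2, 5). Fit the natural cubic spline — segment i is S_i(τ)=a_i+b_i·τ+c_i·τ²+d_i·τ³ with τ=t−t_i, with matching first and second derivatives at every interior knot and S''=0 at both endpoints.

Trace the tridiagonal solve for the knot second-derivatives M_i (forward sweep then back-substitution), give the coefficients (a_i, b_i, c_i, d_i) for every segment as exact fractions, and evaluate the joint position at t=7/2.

Δ: Δ0=-1/2, Δ1=2/3
row 1: diag=10, rhs=7; c'=3/10, d'=7/10
back: M1=7/10
M: M0=0, M1=7/10, M2=0
seg 0: a=-3, c=M0/2=0, d=(M1−M0)/(6·2)=7/120, b=Δ0−h0·(2M0+M1)/6=-11/15
seg 1: a=-4, c=M1/2=7/20, d=(M2−M1)/(6·3)=-7/180, b=Δ1−h1·(2M1+M2)/6=-1/30
t_q=7/2 → seg 1, τ=3/2; S=-4+-1/30·τ+7/20·τ²+-7/180·τ³=-543/160

  seg 0: a=-3 b=-11/15 c=0 d=7/120
  seg 1: a=-4 b=-1/30 c=7/20 d=-7/180
S(7/2) = -543/160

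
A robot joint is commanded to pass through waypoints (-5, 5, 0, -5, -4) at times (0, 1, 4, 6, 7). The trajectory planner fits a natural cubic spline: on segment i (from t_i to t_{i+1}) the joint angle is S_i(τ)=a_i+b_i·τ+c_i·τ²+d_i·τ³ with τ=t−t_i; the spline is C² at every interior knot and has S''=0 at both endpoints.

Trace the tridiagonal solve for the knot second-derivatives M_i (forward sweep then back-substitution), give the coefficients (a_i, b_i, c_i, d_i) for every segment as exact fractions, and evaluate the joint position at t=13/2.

  seg 0: a=-5 b=6836/591 c=0 d=-926/591
  seg 1: a=5 b=4058/591 c=-926/197 d=1097/1773
  seg 2: a=0 b=-2737/591 c=171/197 d=467/4728
  seg 3: a=-5 b=31/1182 c=1151/788 d=-1151/2364
S(13/2) = -29519/6304

Δ: Δ0=10, Δ1=-5/3, Δ2=-5/2, Δ3=1
row 1: diag=8, rhs=-70; c'=3/8, d'=-35/4
row 2: denom=10−3·3/8=71/8; d'=(-5−3·-35/4)/(71/8)=170/71
row 3: denom=6−2·16/71=394/71; d'=(21−2·170/71)/(394/71)=1151/394
back: M3=1151/394
back: M2=170/71−16/71·1151/394=342/197
back: M1=-35/4−3/8·342/197=-1852/197
M: M0=0, M1=-1852/197, M2=342/197, M3=1151/394, M4=0
seg 0: a=-5, c=M0/2=0, d=(M1−M0)/(6·1)=-926/591, b=Δ0−h0·(2M0+M1)/6=6836/591
seg 1: a=5, c=M1/2=-926/197, d=(M2−M1)/(6·3)=1097/1773, b=Δ1−h1·(2M1+M2)/6=4058/591
seg 2: a=0, c=M2/2=171/197, d=(M3−M2)/(6·2)=467/4728, b=Δ2−h2·(2M2+M3)/6=-2737/591
seg 3: a=-5, c=M3/2=1151/788, d=(M4−M3)/(6·1)=-1151/2364, b=Δ3−h3·(2M3+M4)/6=31/1182
t_q=13/2 → seg 3, τ=1/2; S=-5+31/1182·τ+1151/788·τ²+-1151/2364·τ³=-29519/6304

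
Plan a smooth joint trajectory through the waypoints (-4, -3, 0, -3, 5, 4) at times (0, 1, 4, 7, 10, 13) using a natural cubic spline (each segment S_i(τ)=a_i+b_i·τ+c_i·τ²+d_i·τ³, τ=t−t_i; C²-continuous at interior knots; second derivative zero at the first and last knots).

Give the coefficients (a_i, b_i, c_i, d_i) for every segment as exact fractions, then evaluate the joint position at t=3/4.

  seg 0: a=-4 b=82/93 c=0 d=11/93
  seg 1: a=-3 b=115/93 c=11/31 d=-121/837
  seg 2: a=0 b=-50/93 c=-88/93 d=221/837
  seg 3: a=-3 b=85/93 c=133/93 d=-236/837
  seg 4: a=5 b=175/93 c=-103/93 d=103/837
S(3/4) = -6525/1984

Δ: Δ0=1, Δ1=1, Δ2=-1, Δ3=8/3, Δ4=-1/3
row 1: diag=8, rhs=0; c'=3/8, d'=0
row 2: denom=12−3·3/8=87/8; d'=(-12−3·0)/(87/8)=-32/29
row 3: denom=12−3·8/29=324/29; d'=(22−3·-32/29)/(324/29)=367/162
row 4: denom=12−3·29/108=403/36; d'=(-18−3·367/162)/(403/36)=-206/93
back: M4=-206/93
back: M3=367/162−29/108·-206/93=266/93
back: M2=-32/29−8/29·266/93=-176/93
back: M1=0−3/8·-176/93=22/31
M: M0=0, M1=22/31, M2=-176/93, M3=266/93, M4=-206/93, M5=0
seg 0: a=-4, c=M0/2=0, d=(M1−M0)/(6·1)=11/93, b=Δ0−h0·(2M0+M1)/6=82/93
seg 1: a=-3, c=M1/2=11/31, d=(M2−M1)/(6·3)=-121/837, b=Δ1−h1·(2M1+M2)/6=115/93
seg 2: a=0, c=M2/2=-88/93, d=(M3−M2)/(6·3)=221/837, b=Δ2−h2·(2M2+M3)/6=-50/93
seg 3: a=-3, c=M3/2=133/93, d=(M4−M3)/(6·3)=-236/837, b=Δ3−h3·(2M3+M4)/6=85/93
seg 4: a=5, c=M4/2=-103/93, d=(M5−M4)/(6·3)=103/837, b=Δ4−h4·(2M4+M5)/6=175/93
t_q=3/4 → seg 0, τ=3/4; S=-4+82/93·τ+0·τ²+11/93·τ³=-6525/1984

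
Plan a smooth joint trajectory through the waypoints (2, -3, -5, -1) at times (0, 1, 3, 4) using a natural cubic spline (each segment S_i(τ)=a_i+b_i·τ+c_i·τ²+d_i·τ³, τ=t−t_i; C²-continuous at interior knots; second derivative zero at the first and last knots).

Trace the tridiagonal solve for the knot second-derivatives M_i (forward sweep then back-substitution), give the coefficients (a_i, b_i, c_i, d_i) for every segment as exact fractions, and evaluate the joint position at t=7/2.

  seg 0: a=2 b=-87/16 c=0 d=7/16
  seg 1: a=-3 b=-33/8 c=21/16 d=1/8
  seg 2: a=-5 b=21/8 c=33/16 d=-11/16
S(7/2) = -417/128

Δ: Δ0=-5, Δ1=-1, Δ2=4
row 1: diag=6, rhs=24; c'=1/3, d'=4
row 2: denom=6−2·1/3=16/3; d'=(30−2·4)/(16/3)=33/8
back: M2=33/8
back: M1=4−1/3·33/8=21/8
M: M0=0, M1=21/8, M2=33/8, M3=0
seg 0: a=2, c=M0/2=0, d=(M1−M0)/(6·1)=7/16, b=Δ0−h0·(2M0+M1)/6=-87/16
seg 1: a=-3, c=M1/2=21/16, d=(M2−M1)/(6·2)=1/8, b=Δ1−h1·(2M1+M2)/6=-33/8
seg 2: a=-5, c=M2/2=33/16, d=(M3−M2)/(6·1)=-11/16, b=Δ2−h2·(2M2+M3)/6=21/8
t_q=7/2 → seg 2, τ=1/2; S=-5+21/8·τ+33/16·τ²+-11/16·τ³=-417/128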